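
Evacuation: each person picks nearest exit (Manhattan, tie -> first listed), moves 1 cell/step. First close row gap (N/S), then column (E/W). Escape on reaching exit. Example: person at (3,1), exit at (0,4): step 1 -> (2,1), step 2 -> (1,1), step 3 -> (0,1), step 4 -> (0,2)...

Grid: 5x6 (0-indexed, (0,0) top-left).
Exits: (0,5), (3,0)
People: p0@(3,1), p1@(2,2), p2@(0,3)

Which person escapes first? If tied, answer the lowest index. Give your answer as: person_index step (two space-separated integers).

Answer: 0 1

Derivation:
Step 1: p0:(3,1)->(3,0)->EXIT | p1:(2,2)->(3,2) | p2:(0,3)->(0,4)
Step 2: p0:escaped | p1:(3,2)->(3,1) | p2:(0,4)->(0,5)->EXIT
Step 3: p0:escaped | p1:(3,1)->(3,0)->EXIT | p2:escaped
Exit steps: [1, 3, 2]
First to escape: p0 at step 1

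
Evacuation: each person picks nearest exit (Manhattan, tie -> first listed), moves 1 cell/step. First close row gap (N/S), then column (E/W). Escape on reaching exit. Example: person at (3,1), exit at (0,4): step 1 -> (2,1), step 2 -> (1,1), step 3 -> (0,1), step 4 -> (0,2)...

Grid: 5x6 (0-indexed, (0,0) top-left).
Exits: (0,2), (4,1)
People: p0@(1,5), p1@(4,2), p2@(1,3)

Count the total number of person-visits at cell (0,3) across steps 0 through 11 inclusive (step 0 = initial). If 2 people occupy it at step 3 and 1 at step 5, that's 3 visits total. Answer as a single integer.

Step 0: p0@(1,5) p1@(4,2) p2@(1,3) -> at (0,3): 0 [-], cum=0
Step 1: p0@(0,5) p1@ESC p2@(0,3) -> at (0,3): 1 [p2], cum=1
Step 2: p0@(0,4) p1@ESC p2@ESC -> at (0,3): 0 [-], cum=1
Step 3: p0@(0,3) p1@ESC p2@ESC -> at (0,3): 1 [p0], cum=2
Step 4: p0@ESC p1@ESC p2@ESC -> at (0,3): 0 [-], cum=2
Total visits = 2

Answer: 2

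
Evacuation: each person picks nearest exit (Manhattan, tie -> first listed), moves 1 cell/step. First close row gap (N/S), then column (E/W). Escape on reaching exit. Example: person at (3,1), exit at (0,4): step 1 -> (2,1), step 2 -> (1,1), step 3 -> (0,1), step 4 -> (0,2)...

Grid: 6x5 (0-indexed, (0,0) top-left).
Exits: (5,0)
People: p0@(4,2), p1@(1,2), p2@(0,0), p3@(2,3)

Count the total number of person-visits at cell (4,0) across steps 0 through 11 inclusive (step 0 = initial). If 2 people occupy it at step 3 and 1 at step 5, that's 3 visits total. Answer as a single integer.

Answer: 1

Derivation:
Step 0: p0@(4,2) p1@(1,2) p2@(0,0) p3@(2,3) -> at (4,0): 0 [-], cum=0
Step 1: p0@(5,2) p1@(2,2) p2@(1,0) p3@(3,3) -> at (4,0): 0 [-], cum=0
Step 2: p0@(5,1) p1@(3,2) p2@(2,0) p3@(4,3) -> at (4,0): 0 [-], cum=0
Step 3: p0@ESC p1@(4,2) p2@(3,0) p3@(5,3) -> at (4,0): 0 [-], cum=0
Step 4: p0@ESC p1@(5,2) p2@(4,0) p3@(5,2) -> at (4,0): 1 [p2], cum=1
Step 5: p0@ESC p1@(5,1) p2@ESC p3@(5,1) -> at (4,0): 0 [-], cum=1
Step 6: p0@ESC p1@ESC p2@ESC p3@ESC -> at (4,0): 0 [-], cum=1
Total visits = 1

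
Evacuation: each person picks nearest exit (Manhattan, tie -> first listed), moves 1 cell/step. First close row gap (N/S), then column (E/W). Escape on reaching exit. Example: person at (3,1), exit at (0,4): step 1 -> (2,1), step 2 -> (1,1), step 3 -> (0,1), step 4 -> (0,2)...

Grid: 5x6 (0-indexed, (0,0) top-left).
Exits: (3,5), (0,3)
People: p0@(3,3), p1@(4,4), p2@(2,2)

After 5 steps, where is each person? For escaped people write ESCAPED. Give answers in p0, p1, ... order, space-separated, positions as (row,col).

Step 1: p0:(3,3)->(3,4) | p1:(4,4)->(3,4) | p2:(2,2)->(1,2)
Step 2: p0:(3,4)->(3,5)->EXIT | p1:(3,4)->(3,5)->EXIT | p2:(1,2)->(0,2)
Step 3: p0:escaped | p1:escaped | p2:(0,2)->(0,3)->EXIT

ESCAPED ESCAPED ESCAPED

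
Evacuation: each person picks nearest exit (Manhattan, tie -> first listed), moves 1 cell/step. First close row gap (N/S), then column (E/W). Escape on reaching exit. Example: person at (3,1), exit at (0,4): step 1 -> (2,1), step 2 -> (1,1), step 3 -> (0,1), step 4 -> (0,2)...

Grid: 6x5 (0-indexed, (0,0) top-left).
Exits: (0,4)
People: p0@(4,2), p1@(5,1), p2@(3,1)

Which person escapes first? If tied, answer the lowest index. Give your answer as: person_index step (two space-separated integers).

Answer: 0 6

Derivation:
Step 1: p0:(4,2)->(3,2) | p1:(5,1)->(4,1) | p2:(3,1)->(2,1)
Step 2: p0:(3,2)->(2,2) | p1:(4,1)->(3,1) | p2:(2,1)->(1,1)
Step 3: p0:(2,2)->(1,2) | p1:(3,1)->(2,1) | p2:(1,1)->(0,1)
Step 4: p0:(1,2)->(0,2) | p1:(2,1)->(1,1) | p2:(0,1)->(0,2)
Step 5: p0:(0,2)->(0,3) | p1:(1,1)->(0,1) | p2:(0,2)->(0,3)
Step 6: p0:(0,3)->(0,4)->EXIT | p1:(0,1)->(0,2) | p2:(0,3)->(0,4)->EXIT
Step 7: p0:escaped | p1:(0,2)->(0,3) | p2:escaped
Step 8: p0:escaped | p1:(0,3)->(0,4)->EXIT | p2:escaped
Exit steps: [6, 8, 6]
First to escape: p0 at step 6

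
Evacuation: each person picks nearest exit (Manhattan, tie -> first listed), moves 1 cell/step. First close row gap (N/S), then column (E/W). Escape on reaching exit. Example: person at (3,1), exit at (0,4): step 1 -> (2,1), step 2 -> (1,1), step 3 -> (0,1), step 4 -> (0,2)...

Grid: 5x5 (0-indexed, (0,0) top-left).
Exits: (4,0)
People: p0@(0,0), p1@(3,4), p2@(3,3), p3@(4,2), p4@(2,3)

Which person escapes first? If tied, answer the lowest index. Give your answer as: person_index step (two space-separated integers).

Step 1: p0:(0,0)->(1,0) | p1:(3,4)->(4,4) | p2:(3,3)->(4,3) | p3:(4,2)->(4,1) | p4:(2,3)->(3,3)
Step 2: p0:(1,0)->(2,0) | p1:(4,4)->(4,3) | p2:(4,3)->(4,2) | p3:(4,1)->(4,0)->EXIT | p4:(3,3)->(4,3)
Step 3: p0:(2,0)->(3,0) | p1:(4,3)->(4,2) | p2:(4,2)->(4,1) | p3:escaped | p4:(4,3)->(4,2)
Step 4: p0:(3,0)->(4,0)->EXIT | p1:(4,2)->(4,1) | p2:(4,1)->(4,0)->EXIT | p3:escaped | p4:(4,2)->(4,1)
Step 5: p0:escaped | p1:(4,1)->(4,0)->EXIT | p2:escaped | p3:escaped | p4:(4,1)->(4,0)->EXIT
Exit steps: [4, 5, 4, 2, 5]
First to escape: p3 at step 2

Answer: 3 2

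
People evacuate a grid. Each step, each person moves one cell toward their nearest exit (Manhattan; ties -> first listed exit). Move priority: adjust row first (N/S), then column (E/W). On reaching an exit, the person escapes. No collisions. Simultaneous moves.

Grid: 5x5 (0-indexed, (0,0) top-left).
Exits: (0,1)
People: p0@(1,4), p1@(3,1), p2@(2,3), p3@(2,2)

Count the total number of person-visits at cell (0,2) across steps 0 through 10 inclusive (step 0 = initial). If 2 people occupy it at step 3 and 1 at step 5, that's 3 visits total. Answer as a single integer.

Step 0: p0@(1,4) p1@(3,1) p2@(2,3) p3@(2,2) -> at (0,2): 0 [-], cum=0
Step 1: p0@(0,4) p1@(2,1) p2@(1,3) p3@(1,2) -> at (0,2): 0 [-], cum=0
Step 2: p0@(0,3) p1@(1,1) p2@(0,3) p3@(0,2) -> at (0,2): 1 [p3], cum=1
Step 3: p0@(0,2) p1@ESC p2@(0,2) p3@ESC -> at (0,2): 2 [p0,p2], cum=3
Step 4: p0@ESC p1@ESC p2@ESC p3@ESC -> at (0,2): 0 [-], cum=3
Total visits = 3

Answer: 3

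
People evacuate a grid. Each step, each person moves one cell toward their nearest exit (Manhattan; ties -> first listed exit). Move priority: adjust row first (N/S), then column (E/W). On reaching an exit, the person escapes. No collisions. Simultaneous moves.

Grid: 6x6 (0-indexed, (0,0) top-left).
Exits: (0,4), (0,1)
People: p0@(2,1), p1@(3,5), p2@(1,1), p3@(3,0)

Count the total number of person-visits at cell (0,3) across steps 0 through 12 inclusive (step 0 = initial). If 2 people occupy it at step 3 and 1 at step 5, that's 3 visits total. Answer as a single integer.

Answer: 0

Derivation:
Step 0: p0@(2,1) p1@(3,5) p2@(1,1) p3@(3,0) -> at (0,3): 0 [-], cum=0
Step 1: p0@(1,1) p1@(2,5) p2@ESC p3@(2,0) -> at (0,3): 0 [-], cum=0
Step 2: p0@ESC p1@(1,5) p2@ESC p3@(1,0) -> at (0,3): 0 [-], cum=0
Step 3: p0@ESC p1@(0,5) p2@ESC p3@(0,0) -> at (0,3): 0 [-], cum=0
Step 4: p0@ESC p1@ESC p2@ESC p3@ESC -> at (0,3): 0 [-], cum=0
Total visits = 0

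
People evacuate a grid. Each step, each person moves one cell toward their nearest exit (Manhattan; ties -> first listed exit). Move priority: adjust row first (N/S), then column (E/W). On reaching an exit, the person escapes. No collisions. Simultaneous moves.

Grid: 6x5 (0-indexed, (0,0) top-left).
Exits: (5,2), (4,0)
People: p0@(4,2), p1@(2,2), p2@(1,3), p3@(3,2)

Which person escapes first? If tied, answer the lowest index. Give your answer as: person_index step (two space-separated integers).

Step 1: p0:(4,2)->(5,2)->EXIT | p1:(2,2)->(3,2) | p2:(1,3)->(2,3) | p3:(3,2)->(4,2)
Step 2: p0:escaped | p1:(3,2)->(4,2) | p2:(2,3)->(3,3) | p3:(4,2)->(5,2)->EXIT
Step 3: p0:escaped | p1:(4,2)->(5,2)->EXIT | p2:(3,3)->(4,3) | p3:escaped
Step 4: p0:escaped | p1:escaped | p2:(4,3)->(5,3) | p3:escaped
Step 5: p0:escaped | p1:escaped | p2:(5,3)->(5,2)->EXIT | p3:escaped
Exit steps: [1, 3, 5, 2]
First to escape: p0 at step 1

Answer: 0 1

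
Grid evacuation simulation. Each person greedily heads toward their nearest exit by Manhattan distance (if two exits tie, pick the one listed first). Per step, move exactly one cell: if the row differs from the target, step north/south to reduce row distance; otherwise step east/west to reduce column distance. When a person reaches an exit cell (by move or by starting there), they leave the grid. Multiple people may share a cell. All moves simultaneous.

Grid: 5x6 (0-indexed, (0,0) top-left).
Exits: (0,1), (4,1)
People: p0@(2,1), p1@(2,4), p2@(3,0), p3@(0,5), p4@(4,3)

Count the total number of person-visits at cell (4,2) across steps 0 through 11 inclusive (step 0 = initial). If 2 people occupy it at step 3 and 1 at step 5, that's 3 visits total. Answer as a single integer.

Answer: 1

Derivation:
Step 0: p0@(2,1) p1@(2,4) p2@(3,0) p3@(0,5) p4@(4,3) -> at (4,2): 0 [-], cum=0
Step 1: p0@(1,1) p1@(1,4) p2@(4,0) p3@(0,4) p4@(4,2) -> at (4,2): 1 [p4], cum=1
Step 2: p0@ESC p1@(0,4) p2@ESC p3@(0,3) p4@ESC -> at (4,2): 0 [-], cum=1
Step 3: p0@ESC p1@(0,3) p2@ESC p3@(0,2) p4@ESC -> at (4,2): 0 [-], cum=1
Step 4: p0@ESC p1@(0,2) p2@ESC p3@ESC p4@ESC -> at (4,2): 0 [-], cum=1
Step 5: p0@ESC p1@ESC p2@ESC p3@ESC p4@ESC -> at (4,2): 0 [-], cum=1
Total visits = 1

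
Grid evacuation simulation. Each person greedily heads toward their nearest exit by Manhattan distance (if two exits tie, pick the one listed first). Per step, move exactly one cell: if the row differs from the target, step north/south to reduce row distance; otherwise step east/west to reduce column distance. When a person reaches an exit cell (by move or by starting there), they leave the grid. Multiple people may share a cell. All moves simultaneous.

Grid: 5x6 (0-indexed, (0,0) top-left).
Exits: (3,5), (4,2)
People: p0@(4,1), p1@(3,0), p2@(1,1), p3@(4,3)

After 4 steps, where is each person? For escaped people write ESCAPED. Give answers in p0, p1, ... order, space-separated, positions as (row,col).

Step 1: p0:(4,1)->(4,2)->EXIT | p1:(3,0)->(4,0) | p2:(1,1)->(2,1) | p3:(4,3)->(4,2)->EXIT
Step 2: p0:escaped | p1:(4,0)->(4,1) | p2:(2,1)->(3,1) | p3:escaped
Step 3: p0:escaped | p1:(4,1)->(4,2)->EXIT | p2:(3,1)->(4,1) | p3:escaped
Step 4: p0:escaped | p1:escaped | p2:(4,1)->(4,2)->EXIT | p3:escaped

ESCAPED ESCAPED ESCAPED ESCAPED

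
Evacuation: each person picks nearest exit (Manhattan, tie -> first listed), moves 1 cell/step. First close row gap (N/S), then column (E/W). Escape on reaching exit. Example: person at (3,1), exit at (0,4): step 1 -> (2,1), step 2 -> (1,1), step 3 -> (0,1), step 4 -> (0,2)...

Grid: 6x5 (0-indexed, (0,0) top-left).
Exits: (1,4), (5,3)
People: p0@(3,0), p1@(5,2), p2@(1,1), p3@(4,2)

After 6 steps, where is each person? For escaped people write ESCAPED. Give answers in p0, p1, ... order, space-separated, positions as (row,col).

Step 1: p0:(3,0)->(4,0) | p1:(5,2)->(5,3)->EXIT | p2:(1,1)->(1,2) | p3:(4,2)->(5,2)
Step 2: p0:(4,0)->(5,0) | p1:escaped | p2:(1,2)->(1,3) | p3:(5,2)->(5,3)->EXIT
Step 3: p0:(5,0)->(5,1) | p1:escaped | p2:(1,3)->(1,4)->EXIT | p3:escaped
Step 4: p0:(5,1)->(5,2) | p1:escaped | p2:escaped | p3:escaped
Step 5: p0:(5,2)->(5,3)->EXIT | p1:escaped | p2:escaped | p3:escaped

ESCAPED ESCAPED ESCAPED ESCAPED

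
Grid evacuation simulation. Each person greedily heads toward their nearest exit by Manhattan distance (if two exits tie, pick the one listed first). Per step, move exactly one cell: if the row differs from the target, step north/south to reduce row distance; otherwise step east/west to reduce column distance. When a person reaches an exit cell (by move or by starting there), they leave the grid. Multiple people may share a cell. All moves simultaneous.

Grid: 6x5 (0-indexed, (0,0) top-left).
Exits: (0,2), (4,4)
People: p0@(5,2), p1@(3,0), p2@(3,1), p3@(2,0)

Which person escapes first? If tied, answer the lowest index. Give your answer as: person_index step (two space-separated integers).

Answer: 0 3

Derivation:
Step 1: p0:(5,2)->(4,2) | p1:(3,0)->(2,0) | p2:(3,1)->(2,1) | p3:(2,0)->(1,0)
Step 2: p0:(4,2)->(4,3) | p1:(2,0)->(1,0) | p2:(2,1)->(1,1) | p3:(1,0)->(0,0)
Step 3: p0:(4,3)->(4,4)->EXIT | p1:(1,0)->(0,0) | p2:(1,1)->(0,1) | p3:(0,0)->(0,1)
Step 4: p0:escaped | p1:(0,0)->(0,1) | p2:(0,1)->(0,2)->EXIT | p3:(0,1)->(0,2)->EXIT
Step 5: p0:escaped | p1:(0,1)->(0,2)->EXIT | p2:escaped | p3:escaped
Exit steps: [3, 5, 4, 4]
First to escape: p0 at step 3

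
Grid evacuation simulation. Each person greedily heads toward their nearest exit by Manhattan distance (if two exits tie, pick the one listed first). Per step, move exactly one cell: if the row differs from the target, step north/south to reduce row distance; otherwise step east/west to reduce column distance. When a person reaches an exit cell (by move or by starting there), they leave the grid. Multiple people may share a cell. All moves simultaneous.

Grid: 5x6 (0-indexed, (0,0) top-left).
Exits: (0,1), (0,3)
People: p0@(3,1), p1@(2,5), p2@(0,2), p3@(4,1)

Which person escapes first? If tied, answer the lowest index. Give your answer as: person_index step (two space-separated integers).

Step 1: p0:(3,1)->(2,1) | p1:(2,5)->(1,5) | p2:(0,2)->(0,1)->EXIT | p3:(4,1)->(3,1)
Step 2: p0:(2,1)->(1,1) | p1:(1,5)->(0,5) | p2:escaped | p3:(3,1)->(2,1)
Step 3: p0:(1,1)->(0,1)->EXIT | p1:(0,5)->(0,4) | p2:escaped | p3:(2,1)->(1,1)
Step 4: p0:escaped | p1:(0,4)->(0,3)->EXIT | p2:escaped | p3:(1,1)->(0,1)->EXIT
Exit steps: [3, 4, 1, 4]
First to escape: p2 at step 1

Answer: 2 1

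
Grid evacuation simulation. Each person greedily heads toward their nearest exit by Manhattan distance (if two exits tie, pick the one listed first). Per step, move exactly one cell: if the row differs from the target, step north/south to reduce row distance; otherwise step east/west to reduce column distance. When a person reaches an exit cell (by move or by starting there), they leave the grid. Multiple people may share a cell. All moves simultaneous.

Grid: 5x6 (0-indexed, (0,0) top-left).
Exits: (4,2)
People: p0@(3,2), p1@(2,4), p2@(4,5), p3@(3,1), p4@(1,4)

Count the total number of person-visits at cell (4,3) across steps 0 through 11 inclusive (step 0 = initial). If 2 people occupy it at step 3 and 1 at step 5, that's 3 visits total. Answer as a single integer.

Step 0: p0@(3,2) p1@(2,4) p2@(4,5) p3@(3,1) p4@(1,4) -> at (4,3): 0 [-], cum=0
Step 1: p0@ESC p1@(3,4) p2@(4,4) p3@(4,1) p4@(2,4) -> at (4,3): 0 [-], cum=0
Step 2: p0@ESC p1@(4,4) p2@(4,3) p3@ESC p4@(3,4) -> at (4,3): 1 [p2], cum=1
Step 3: p0@ESC p1@(4,3) p2@ESC p3@ESC p4@(4,4) -> at (4,3): 1 [p1], cum=2
Step 4: p0@ESC p1@ESC p2@ESC p3@ESC p4@(4,3) -> at (4,3): 1 [p4], cum=3
Step 5: p0@ESC p1@ESC p2@ESC p3@ESC p4@ESC -> at (4,3): 0 [-], cum=3
Total visits = 3

Answer: 3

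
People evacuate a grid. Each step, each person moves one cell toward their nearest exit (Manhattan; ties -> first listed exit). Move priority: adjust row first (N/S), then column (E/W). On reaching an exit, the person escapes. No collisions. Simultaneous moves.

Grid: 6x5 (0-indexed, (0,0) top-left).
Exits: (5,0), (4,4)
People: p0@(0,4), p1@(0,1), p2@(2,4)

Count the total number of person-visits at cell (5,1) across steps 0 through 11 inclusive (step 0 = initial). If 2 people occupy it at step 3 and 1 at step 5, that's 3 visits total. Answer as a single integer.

Step 0: p0@(0,4) p1@(0,1) p2@(2,4) -> at (5,1): 0 [-], cum=0
Step 1: p0@(1,4) p1@(1,1) p2@(3,4) -> at (5,1): 0 [-], cum=0
Step 2: p0@(2,4) p1@(2,1) p2@ESC -> at (5,1): 0 [-], cum=0
Step 3: p0@(3,4) p1@(3,1) p2@ESC -> at (5,1): 0 [-], cum=0
Step 4: p0@ESC p1@(4,1) p2@ESC -> at (5,1): 0 [-], cum=0
Step 5: p0@ESC p1@(5,1) p2@ESC -> at (5,1): 1 [p1], cum=1
Step 6: p0@ESC p1@ESC p2@ESC -> at (5,1): 0 [-], cum=1
Total visits = 1

Answer: 1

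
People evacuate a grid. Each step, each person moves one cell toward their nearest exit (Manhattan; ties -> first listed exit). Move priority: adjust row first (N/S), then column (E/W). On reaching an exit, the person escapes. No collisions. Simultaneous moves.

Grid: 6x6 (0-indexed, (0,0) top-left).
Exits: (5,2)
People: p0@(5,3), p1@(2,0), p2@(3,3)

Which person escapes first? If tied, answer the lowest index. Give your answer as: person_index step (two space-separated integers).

Step 1: p0:(5,3)->(5,2)->EXIT | p1:(2,0)->(3,0) | p2:(3,3)->(4,3)
Step 2: p0:escaped | p1:(3,0)->(4,0) | p2:(4,3)->(5,3)
Step 3: p0:escaped | p1:(4,0)->(5,0) | p2:(5,3)->(5,2)->EXIT
Step 4: p0:escaped | p1:(5,0)->(5,1) | p2:escaped
Step 5: p0:escaped | p1:(5,1)->(5,2)->EXIT | p2:escaped
Exit steps: [1, 5, 3]
First to escape: p0 at step 1

Answer: 0 1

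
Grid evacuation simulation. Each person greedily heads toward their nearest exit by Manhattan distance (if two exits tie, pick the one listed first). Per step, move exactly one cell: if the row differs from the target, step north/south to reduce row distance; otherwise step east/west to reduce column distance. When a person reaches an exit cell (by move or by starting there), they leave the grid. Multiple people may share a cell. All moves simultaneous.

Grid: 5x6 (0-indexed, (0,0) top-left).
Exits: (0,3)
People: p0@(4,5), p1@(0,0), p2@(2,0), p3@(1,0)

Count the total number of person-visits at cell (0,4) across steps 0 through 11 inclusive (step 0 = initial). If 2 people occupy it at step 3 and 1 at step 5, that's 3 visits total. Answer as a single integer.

Answer: 1

Derivation:
Step 0: p0@(4,5) p1@(0,0) p2@(2,0) p3@(1,0) -> at (0,4): 0 [-], cum=0
Step 1: p0@(3,5) p1@(0,1) p2@(1,0) p3@(0,0) -> at (0,4): 0 [-], cum=0
Step 2: p0@(2,5) p1@(0,2) p2@(0,0) p3@(0,1) -> at (0,4): 0 [-], cum=0
Step 3: p0@(1,5) p1@ESC p2@(0,1) p3@(0,2) -> at (0,4): 0 [-], cum=0
Step 4: p0@(0,5) p1@ESC p2@(0,2) p3@ESC -> at (0,4): 0 [-], cum=0
Step 5: p0@(0,4) p1@ESC p2@ESC p3@ESC -> at (0,4): 1 [p0], cum=1
Step 6: p0@ESC p1@ESC p2@ESC p3@ESC -> at (0,4): 0 [-], cum=1
Total visits = 1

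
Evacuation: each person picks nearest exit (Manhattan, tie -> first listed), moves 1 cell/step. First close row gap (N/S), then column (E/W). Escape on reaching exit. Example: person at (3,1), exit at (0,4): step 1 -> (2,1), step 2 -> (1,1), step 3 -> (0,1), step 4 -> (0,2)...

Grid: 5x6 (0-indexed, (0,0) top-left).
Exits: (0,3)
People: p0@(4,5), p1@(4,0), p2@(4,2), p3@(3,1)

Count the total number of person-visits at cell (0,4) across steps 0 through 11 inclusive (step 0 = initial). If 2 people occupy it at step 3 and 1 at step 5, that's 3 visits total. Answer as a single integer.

Step 0: p0@(4,5) p1@(4,0) p2@(4,2) p3@(3,1) -> at (0,4): 0 [-], cum=0
Step 1: p0@(3,5) p1@(3,0) p2@(3,2) p3@(2,1) -> at (0,4): 0 [-], cum=0
Step 2: p0@(2,5) p1@(2,0) p2@(2,2) p3@(1,1) -> at (0,4): 0 [-], cum=0
Step 3: p0@(1,5) p1@(1,0) p2@(1,2) p3@(0,1) -> at (0,4): 0 [-], cum=0
Step 4: p0@(0,5) p1@(0,0) p2@(0,2) p3@(0,2) -> at (0,4): 0 [-], cum=0
Step 5: p0@(0,4) p1@(0,1) p2@ESC p3@ESC -> at (0,4): 1 [p0], cum=1
Step 6: p0@ESC p1@(0,2) p2@ESC p3@ESC -> at (0,4): 0 [-], cum=1
Step 7: p0@ESC p1@ESC p2@ESC p3@ESC -> at (0,4): 0 [-], cum=1
Total visits = 1

Answer: 1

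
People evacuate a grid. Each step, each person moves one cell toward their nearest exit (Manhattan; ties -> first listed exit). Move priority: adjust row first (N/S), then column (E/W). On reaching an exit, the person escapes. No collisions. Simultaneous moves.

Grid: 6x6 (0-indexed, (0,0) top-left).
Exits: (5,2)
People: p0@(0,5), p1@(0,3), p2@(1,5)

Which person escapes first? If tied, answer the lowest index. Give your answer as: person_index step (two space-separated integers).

Step 1: p0:(0,5)->(1,5) | p1:(0,3)->(1,3) | p2:(1,5)->(2,5)
Step 2: p0:(1,5)->(2,5) | p1:(1,3)->(2,3) | p2:(2,5)->(3,5)
Step 3: p0:(2,5)->(3,5) | p1:(2,3)->(3,3) | p2:(3,5)->(4,5)
Step 4: p0:(3,5)->(4,5) | p1:(3,3)->(4,3) | p2:(4,5)->(5,5)
Step 5: p0:(4,5)->(5,5) | p1:(4,3)->(5,3) | p2:(5,5)->(5,4)
Step 6: p0:(5,5)->(5,4) | p1:(5,3)->(5,2)->EXIT | p2:(5,4)->(5,3)
Step 7: p0:(5,4)->(5,3) | p1:escaped | p2:(5,3)->(5,2)->EXIT
Step 8: p0:(5,3)->(5,2)->EXIT | p1:escaped | p2:escaped
Exit steps: [8, 6, 7]
First to escape: p1 at step 6

Answer: 1 6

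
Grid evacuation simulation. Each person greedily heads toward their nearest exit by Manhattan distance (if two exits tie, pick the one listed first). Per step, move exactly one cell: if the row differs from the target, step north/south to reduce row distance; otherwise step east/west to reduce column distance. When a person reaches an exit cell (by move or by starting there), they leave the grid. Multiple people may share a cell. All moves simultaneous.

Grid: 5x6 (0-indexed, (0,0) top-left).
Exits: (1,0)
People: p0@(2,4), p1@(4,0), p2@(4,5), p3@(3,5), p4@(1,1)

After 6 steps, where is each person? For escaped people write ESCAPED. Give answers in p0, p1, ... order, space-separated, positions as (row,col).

Step 1: p0:(2,4)->(1,4) | p1:(4,0)->(3,0) | p2:(4,5)->(3,5) | p3:(3,5)->(2,5) | p4:(1,1)->(1,0)->EXIT
Step 2: p0:(1,4)->(1,3) | p1:(3,0)->(2,0) | p2:(3,5)->(2,5) | p3:(2,5)->(1,5) | p4:escaped
Step 3: p0:(1,3)->(1,2) | p1:(2,0)->(1,0)->EXIT | p2:(2,5)->(1,5) | p3:(1,5)->(1,4) | p4:escaped
Step 4: p0:(1,2)->(1,1) | p1:escaped | p2:(1,5)->(1,4) | p3:(1,4)->(1,3) | p4:escaped
Step 5: p0:(1,1)->(1,0)->EXIT | p1:escaped | p2:(1,4)->(1,3) | p3:(1,3)->(1,2) | p4:escaped
Step 6: p0:escaped | p1:escaped | p2:(1,3)->(1,2) | p3:(1,2)->(1,1) | p4:escaped

ESCAPED ESCAPED (1,2) (1,1) ESCAPED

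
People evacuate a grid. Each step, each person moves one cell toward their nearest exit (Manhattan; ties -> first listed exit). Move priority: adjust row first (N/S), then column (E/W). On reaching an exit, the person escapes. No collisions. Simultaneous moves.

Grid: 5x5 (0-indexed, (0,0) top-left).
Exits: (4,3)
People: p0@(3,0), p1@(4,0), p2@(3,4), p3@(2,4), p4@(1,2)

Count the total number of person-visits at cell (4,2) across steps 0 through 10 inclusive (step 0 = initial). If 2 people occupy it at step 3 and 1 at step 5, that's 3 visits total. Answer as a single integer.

Answer: 3

Derivation:
Step 0: p0@(3,0) p1@(4,0) p2@(3,4) p3@(2,4) p4@(1,2) -> at (4,2): 0 [-], cum=0
Step 1: p0@(4,0) p1@(4,1) p2@(4,4) p3@(3,4) p4@(2,2) -> at (4,2): 0 [-], cum=0
Step 2: p0@(4,1) p1@(4,2) p2@ESC p3@(4,4) p4@(3,2) -> at (4,2): 1 [p1], cum=1
Step 3: p0@(4,2) p1@ESC p2@ESC p3@ESC p4@(4,2) -> at (4,2): 2 [p0,p4], cum=3
Step 4: p0@ESC p1@ESC p2@ESC p3@ESC p4@ESC -> at (4,2): 0 [-], cum=3
Total visits = 3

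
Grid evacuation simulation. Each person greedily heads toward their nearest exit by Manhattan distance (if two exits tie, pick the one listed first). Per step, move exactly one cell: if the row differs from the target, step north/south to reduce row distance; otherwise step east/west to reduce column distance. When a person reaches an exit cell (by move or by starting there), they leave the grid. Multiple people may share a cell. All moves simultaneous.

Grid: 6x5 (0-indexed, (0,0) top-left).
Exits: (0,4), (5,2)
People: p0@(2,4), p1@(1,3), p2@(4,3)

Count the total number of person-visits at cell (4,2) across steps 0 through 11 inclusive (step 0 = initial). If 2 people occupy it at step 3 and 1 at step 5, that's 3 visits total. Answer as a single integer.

Step 0: p0@(2,4) p1@(1,3) p2@(4,3) -> at (4,2): 0 [-], cum=0
Step 1: p0@(1,4) p1@(0,3) p2@(5,3) -> at (4,2): 0 [-], cum=0
Step 2: p0@ESC p1@ESC p2@ESC -> at (4,2): 0 [-], cum=0
Total visits = 0

Answer: 0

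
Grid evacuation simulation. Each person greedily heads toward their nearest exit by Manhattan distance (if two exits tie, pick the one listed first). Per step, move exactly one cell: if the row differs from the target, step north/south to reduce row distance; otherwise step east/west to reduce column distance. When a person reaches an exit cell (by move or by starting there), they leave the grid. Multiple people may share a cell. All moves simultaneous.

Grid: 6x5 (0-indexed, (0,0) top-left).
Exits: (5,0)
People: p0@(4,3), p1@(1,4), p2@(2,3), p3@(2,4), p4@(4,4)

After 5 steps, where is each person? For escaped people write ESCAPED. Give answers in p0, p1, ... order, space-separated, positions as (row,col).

Step 1: p0:(4,3)->(5,3) | p1:(1,4)->(2,4) | p2:(2,3)->(3,3) | p3:(2,4)->(3,4) | p4:(4,4)->(5,4)
Step 2: p0:(5,3)->(5,2) | p1:(2,4)->(3,4) | p2:(3,3)->(4,3) | p3:(3,4)->(4,4) | p4:(5,4)->(5,3)
Step 3: p0:(5,2)->(5,1) | p1:(3,4)->(4,4) | p2:(4,3)->(5,3) | p3:(4,4)->(5,4) | p4:(5,3)->(5,2)
Step 4: p0:(5,1)->(5,0)->EXIT | p1:(4,4)->(5,4) | p2:(5,3)->(5,2) | p3:(5,4)->(5,3) | p4:(5,2)->(5,1)
Step 5: p0:escaped | p1:(5,4)->(5,3) | p2:(5,2)->(5,1) | p3:(5,3)->(5,2) | p4:(5,1)->(5,0)->EXIT

ESCAPED (5,3) (5,1) (5,2) ESCAPED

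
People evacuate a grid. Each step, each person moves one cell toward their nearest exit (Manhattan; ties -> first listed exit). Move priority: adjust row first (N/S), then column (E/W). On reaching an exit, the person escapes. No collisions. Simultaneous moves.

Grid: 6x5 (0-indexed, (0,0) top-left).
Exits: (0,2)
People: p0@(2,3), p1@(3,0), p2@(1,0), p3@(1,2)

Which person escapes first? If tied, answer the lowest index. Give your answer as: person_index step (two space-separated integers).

Step 1: p0:(2,3)->(1,3) | p1:(3,0)->(2,0) | p2:(1,0)->(0,0) | p3:(1,2)->(0,2)->EXIT
Step 2: p0:(1,3)->(0,3) | p1:(2,0)->(1,0) | p2:(0,0)->(0,1) | p3:escaped
Step 3: p0:(0,3)->(0,2)->EXIT | p1:(1,0)->(0,0) | p2:(0,1)->(0,2)->EXIT | p3:escaped
Step 4: p0:escaped | p1:(0,0)->(0,1) | p2:escaped | p3:escaped
Step 5: p0:escaped | p1:(0,1)->(0,2)->EXIT | p2:escaped | p3:escaped
Exit steps: [3, 5, 3, 1]
First to escape: p3 at step 1

Answer: 3 1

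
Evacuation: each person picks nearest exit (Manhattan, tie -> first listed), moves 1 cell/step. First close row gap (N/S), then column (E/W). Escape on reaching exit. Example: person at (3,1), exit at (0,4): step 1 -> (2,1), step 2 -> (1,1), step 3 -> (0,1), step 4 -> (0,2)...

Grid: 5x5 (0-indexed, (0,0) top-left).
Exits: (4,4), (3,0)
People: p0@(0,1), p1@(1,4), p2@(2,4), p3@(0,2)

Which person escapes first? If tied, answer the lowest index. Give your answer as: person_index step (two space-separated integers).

Step 1: p0:(0,1)->(1,1) | p1:(1,4)->(2,4) | p2:(2,4)->(3,4) | p3:(0,2)->(1,2)
Step 2: p0:(1,1)->(2,1) | p1:(2,4)->(3,4) | p2:(3,4)->(4,4)->EXIT | p3:(1,2)->(2,2)
Step 3: p0:(2,1)->(3,1) | p1:(3,4)->(4,4)->EXIT | p2:escaped | p3:(2,2)->(3,2)
Step 4: p0:(3,1)->(3,0)->EXIT | p1:escaped | p2:escaped | p3:(3,2)->(3,1)
Step 5: p0:escaped | p1:escaped | p2:escaped | p3:(3,1)->(3,0)->EXIT
Exit steps: [4, 3, 2, 5]
First to escape: p2 at step 2

Answer: 2 2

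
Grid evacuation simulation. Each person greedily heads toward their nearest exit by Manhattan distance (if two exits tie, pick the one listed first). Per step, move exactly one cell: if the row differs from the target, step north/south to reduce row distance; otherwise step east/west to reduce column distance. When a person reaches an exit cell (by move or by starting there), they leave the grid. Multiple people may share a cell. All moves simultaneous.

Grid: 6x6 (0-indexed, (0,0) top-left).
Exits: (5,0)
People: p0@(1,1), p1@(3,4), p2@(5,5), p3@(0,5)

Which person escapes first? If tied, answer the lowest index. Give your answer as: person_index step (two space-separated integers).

Answer: 0 5

Derivation:
Step 1: p0:(1,1)->(2,1) | p1:(3,4)->(4,4) | p2:(5,5)->(5,4) | p3:(0,5)->(1,5)
Step 2: p0:(2,1)->(3,1) | p1:(4,4)->(5,4) | p2:(5,4)->(5,3) | p3:(1,5)->(2,5)
Step 3: p0:(3,1)->(4,1) | p1:(5,4)->(5,3) | p2:(5,3)->(5,2) | p3:(2,5)->(3,5)
Step 4: p0:(4,1)->(5,1) | p1:(5,3)->(5,2) | p2:(5,2)->(5,1) | p3:(3,5)->(4,5)
Step 5: p0:(5,1)->(5,0)->EXIT | p1:(5,2)->(5,1) | p2:(5,1)->(5,0)->EXIT | p3:(4,5)->(5,5)
Step 6: p0:escaped | p1:(5,1)->(5,0)->EXIT | p2:escaped | p3:(5,5)->(5,4)
Step 7: p0:escaped | p1:escaped | p2:escaped | p3:(5,4)->(5,3)
Step 8: p0:escaped | p1:escaped | p2:escaped | p3:(5,3)->(5,2)
Step 9: p0:escaped | p1:escaped | p2:escaped | p3:(5,2)->(5,1)
Step 10: p0:escaped | p1:escaped | p2:escaped | p3:(5,1)->(5,0)->EXIT
Exit steps: [5, 6, 5, 10]
First to escape: p0 at step 5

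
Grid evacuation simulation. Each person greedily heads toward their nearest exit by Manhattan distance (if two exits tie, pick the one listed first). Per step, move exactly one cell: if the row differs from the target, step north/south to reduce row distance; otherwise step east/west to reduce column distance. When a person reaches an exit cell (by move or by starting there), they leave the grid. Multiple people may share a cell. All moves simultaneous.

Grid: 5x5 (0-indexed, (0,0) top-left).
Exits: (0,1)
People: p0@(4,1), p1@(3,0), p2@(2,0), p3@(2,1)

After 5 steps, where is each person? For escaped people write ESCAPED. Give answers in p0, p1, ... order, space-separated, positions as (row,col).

Step 1: p0:(4,1)->(3,1) | p1:(3,0)->(2,0) | p2:(2,0)->(1,0) | p3:(2,1)->(1,1)
Step 2: p0:(3,1)->(2,1) | p1:(2,0)->(1,0) | p2:(1,0)->(0,0) | p3:(1,1)->(0,1)->EXIT
Step 3: p0:(2,1)->(1,1) | p1:(1,0)->(0,0) | p2:(0,0)->(0,1)->EXIT | p3:escaped
Step 4: p0:(1,1)->(0,1)->EXIT | p1:(0,0)->(0,1)->EXIT | p2:escaped | p3:escaped

ESCAPED ESCAPED ESCAPED ESCAPED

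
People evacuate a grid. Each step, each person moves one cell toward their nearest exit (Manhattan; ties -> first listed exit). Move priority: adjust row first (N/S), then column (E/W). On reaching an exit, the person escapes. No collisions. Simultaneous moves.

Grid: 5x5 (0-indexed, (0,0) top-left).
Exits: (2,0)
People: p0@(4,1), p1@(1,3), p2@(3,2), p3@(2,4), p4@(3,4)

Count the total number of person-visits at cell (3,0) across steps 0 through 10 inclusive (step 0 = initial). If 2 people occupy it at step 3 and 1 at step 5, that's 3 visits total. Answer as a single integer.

Answer: 0

Derivation:
Step 0: p0@(4,1) p1@(1,3) p2@(3,2) p3@(2,4) p4@(3,4) -> at (3,0): 0 [-], cum=0
Step 1: p0@(3,1) p1@(2,3) p2@(2,2) p3@(2,3) p4@(2,4) -> at (3,0): 0 [-], cum=0
Step 2: p0@(2,1) p1@(2,2) p2@(2,1) p3@(2,2) p4@(2,3) -> at (3,0): 0 [-], cum=0
Step 3: p0@ESC p1@(2,1) p2@ESC p3@(2,1) p4@(2,2) -> at (3,0): 0 [-], cum=0
Step 4: p0@ESC p1@ESC p2@ESC p3@ESC p4@(2,1) -> at (3,0): 0 [-], cum=0
Step 5: p0@ESC p1@ESC p2@ESC p3@ESC p4@ESC -> at (3,0): 0 [-], cum=0
Total visits = 0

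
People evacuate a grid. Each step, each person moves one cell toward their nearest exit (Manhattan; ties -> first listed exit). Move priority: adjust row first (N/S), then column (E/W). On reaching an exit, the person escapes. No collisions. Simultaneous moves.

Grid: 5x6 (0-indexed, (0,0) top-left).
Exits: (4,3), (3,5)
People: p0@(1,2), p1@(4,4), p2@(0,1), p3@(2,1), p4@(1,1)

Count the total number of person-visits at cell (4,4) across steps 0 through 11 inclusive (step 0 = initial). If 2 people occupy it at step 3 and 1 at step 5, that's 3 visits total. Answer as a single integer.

Step 0: p0@(1,2) p1@(4,4) p2@(0,1) p3@(2,1) p4@(1,1) -> at (4,4): 1 [p1], cum=1
Step 1: p0@(2,2) p1@ESC p2@(1,1) p3@(3,1) p4@(2,1) -> at (4,4): 0 [-], cum=1
Step 2: p0@(3,2) p1@ESC p2@(2,1) p3@(4,1) p4@(3,1) -> at (4,4): 0 [-], cum=1
Step 3: p0@(4,2) p1@ESC p2@(3,1) p3@(4,2) p4@(4,1) -> at (4,4): 0 [-], cum=1
Step 4: p0@ESC p1@ESC p2@(4,1) p3@ESC p4@(4,2) -> at (4,4): 0 [-], cum=1
Step 5: p0@ESC p1@ESC p2@(4,2) p3@ESC p4@ESC -> at (4,4): 0 [-], cum=1
Step 6: p0@ESC p1@ESC p2@ESC p3@ESC p4@ESC -> at (4,4): 0 [-], cum=1
Total visits = 1

Answer: 1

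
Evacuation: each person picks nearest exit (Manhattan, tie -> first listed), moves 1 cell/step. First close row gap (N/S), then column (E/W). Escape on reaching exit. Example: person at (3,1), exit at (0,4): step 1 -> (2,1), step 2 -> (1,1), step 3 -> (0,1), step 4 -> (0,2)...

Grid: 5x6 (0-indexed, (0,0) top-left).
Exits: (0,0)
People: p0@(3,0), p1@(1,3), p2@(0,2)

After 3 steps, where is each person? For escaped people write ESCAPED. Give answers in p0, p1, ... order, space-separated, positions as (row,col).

Step 1: p0:(3,0)->(2,0) | p1:(1,3)->(0,3) | p2:(0,2)->(0,1)
Step 2: p0:(2,0)->(1,0) | p1:(0,3)->(0,2) | p2:(0,1)->(0,0)->EXIT
Step 3: p0:(1,0)->(0,0)->EXIT | p1:(0,2)->(0,1) | p2:escaped

ESCAPED (0,1) ESCAPED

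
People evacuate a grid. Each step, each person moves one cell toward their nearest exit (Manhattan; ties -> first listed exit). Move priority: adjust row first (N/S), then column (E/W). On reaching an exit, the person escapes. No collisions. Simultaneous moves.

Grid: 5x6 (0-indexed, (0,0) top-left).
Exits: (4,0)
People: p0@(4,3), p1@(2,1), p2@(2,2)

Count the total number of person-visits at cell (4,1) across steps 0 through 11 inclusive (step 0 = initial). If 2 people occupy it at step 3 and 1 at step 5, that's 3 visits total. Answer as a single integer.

Answer: 3

Derivation:
Step 0: p0@(4,3) p1@(2,1) p2@(2,2) -> at (4,1): 0 [-], cum=0
Step 1: p0@(4,2) p1@(3,1) p2@(3,2) -> at (4,1): 0 [-], cum=0
Step 2: p0@(4,1) p1@(4,1) p2@(4,2) -> at (4,1): 2 [p0,p1], cum=2
Step 3: p0@ESC p1@ESC p2@(4,1) -> at (4,1): 1 [p2], cum=3
Step 4: p0@ESC p1@ESC p2@ESC -> at (4,1): 0 [-], cum=3
Total visits = 3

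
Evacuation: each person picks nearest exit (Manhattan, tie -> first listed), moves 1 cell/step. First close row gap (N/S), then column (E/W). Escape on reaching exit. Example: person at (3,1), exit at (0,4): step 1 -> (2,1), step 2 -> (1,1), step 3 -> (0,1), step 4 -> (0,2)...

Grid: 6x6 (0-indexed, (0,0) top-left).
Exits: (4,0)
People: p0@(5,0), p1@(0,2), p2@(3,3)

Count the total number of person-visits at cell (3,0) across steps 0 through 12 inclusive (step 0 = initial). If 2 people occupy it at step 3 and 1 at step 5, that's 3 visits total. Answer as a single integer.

Step 0: p0@(5,0) p1@(0,2) p2@(3,3) -> at (3,0): 0 [-], cum=0
Step 1: p0@ESC p1@(1,2) p2@(4,3) -> at (3,0): 0 [-], cum=0
Step 2: p0@ESC p1@(2,2) p2@(4,2) -> at (3,0): 0 [-], cum=0
Step 3: p0@ESC p1@(3,2) p2@(4,1) -> at (3,0): 0 [-], cum=0
Step 4: p0@ESC p1@(4,2) p2@ESC -> at (3,0): 0 [-], cum=0
Step 5: p0@ESC p1@(4,1) p2@ESC -> at (3,0): 0 [-], cum=0
Step 6: p0@ESC p1@ESC p2@ESC -> at (3,0): 0 [-], cum=0
Total visits = 0

Answer: 0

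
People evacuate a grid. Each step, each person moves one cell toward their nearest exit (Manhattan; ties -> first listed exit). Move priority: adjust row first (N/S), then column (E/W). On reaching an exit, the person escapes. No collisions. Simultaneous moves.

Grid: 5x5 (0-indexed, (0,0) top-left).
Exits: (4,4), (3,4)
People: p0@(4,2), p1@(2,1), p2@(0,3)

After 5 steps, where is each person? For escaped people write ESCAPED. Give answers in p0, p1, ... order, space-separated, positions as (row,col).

Step 1: p0:(4,2)->(4,3) | p1:(2,1)->(3,1) | p2:(0,3)->(1,3)
Step 2: p0:(4,3)->(4,4)->EXIT | p1:(3,1)->(3,2) | p2:(1,3)->(2,3)
Step 3: p0:escaped | p1:(3,2)->(3,3) | p2:(2,3)->(3,3)
Step 4: p0:escaped | p1:(3,3)->(3,4)->EXIT | p2:(3,3)->(3,4)->EXIT

ESCAPED ESCAPED ESCAPED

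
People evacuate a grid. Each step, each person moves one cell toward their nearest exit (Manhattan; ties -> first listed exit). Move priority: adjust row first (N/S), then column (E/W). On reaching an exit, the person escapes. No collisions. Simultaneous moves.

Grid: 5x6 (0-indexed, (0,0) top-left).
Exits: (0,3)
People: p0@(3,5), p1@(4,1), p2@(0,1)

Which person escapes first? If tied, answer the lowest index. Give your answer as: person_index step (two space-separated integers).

Answer: 2 2

Derivation:
Step 1: p0:(3,5)->(2,5) | p1:(4,1)->(3,1) | p2:(0,1)->(0,2)
Step 2: p0:(2,5)->(1,5) | p1:(3,1)->(2,1) | p2:(0,2)->(0,3)->EXIT
Step 3: p0:(1,5)->(0,5) | p1:(2,1)->(1,1) | p2:escaped
Step 4: p0:(0,5)->(0,4) | p1:(1,1)->(0,1) | p2:escaped
Step 5: p0:(0,4)->(0,3)->EXIT | p1:(0,1)->(0,2) | p2:escaped
Step 6: p0:escaped | p1:(0,2)->(0,3)->EXIT | p2:escaped
Exit steps: [5, 6, 2]
First to escape: p2 at step 2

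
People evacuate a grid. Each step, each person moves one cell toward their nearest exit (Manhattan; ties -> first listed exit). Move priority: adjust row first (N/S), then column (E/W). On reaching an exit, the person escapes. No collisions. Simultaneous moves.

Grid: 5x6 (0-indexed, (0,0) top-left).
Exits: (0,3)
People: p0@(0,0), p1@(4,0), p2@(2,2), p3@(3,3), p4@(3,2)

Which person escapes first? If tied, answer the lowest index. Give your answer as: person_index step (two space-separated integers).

Answer: 0 3

Derivation:
Step 1: p0:(0,0)->(0,1) | p1:(4,0)->(3,0) | p2:(2,2)->(1,2) | p3:(3,3)->(2,3) | p4:(3,2)->(2,2)
Step 2: p0:(0,1)->(0,2) | p1:(3,0)->(2,0) | p2:(1,2)->(0,2) | p3:(2,3)->(1,3) | p4:(2,2)->(1,2)
Step 3: p0:(0,2)->(0,3)->EXIT | p1:(2,0)->(1,0) | p2:(0,2)->(0,3)->EXIT | p3:(1,3)->(0,3)->EXIT | p4:(1,2)->(0,2)
Step 4: p0:escaped | p1:(1,0)->(0,0) | p2:escaped | p3:escaped | p4:(0,2)->(0,3)->EXIT
Step 5: p0:escaped | p1:(0,0)->(0,1) | p2:escaped | p3:escaped | p4:escaped
Step 6: p0:escaped | p1:(0,1)->(0,2) | p2:escaped | p3:escaped | p4:escaped
Step 7: p0:escaped | p1:(0,2)->(0,3)->EXIT | p2:escaped | p3:escaped | p4:escaped
Exit steps: [3, 7, 3, 3, 4]
First to escape: p0 at step 3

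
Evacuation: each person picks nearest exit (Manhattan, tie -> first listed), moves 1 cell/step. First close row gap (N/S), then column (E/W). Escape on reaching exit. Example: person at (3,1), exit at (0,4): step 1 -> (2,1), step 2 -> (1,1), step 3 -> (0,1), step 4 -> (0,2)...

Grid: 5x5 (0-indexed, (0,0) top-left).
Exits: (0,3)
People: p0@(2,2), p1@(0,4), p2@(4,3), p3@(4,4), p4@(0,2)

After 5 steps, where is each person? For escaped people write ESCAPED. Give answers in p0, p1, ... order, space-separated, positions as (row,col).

Step 1: p0:(2,2)->(1,2) | p1:(0,4)->(0,3)->EXIT | p2:(4,3)->(3,3) | p3:(4,4)->(3,4) | p4:(0,2)->(0,3)->EXIT
Step 2: p0:(1,2)->(0,2) | p1:escaped | p2:(3,3)->(2,3) | p3:(3,4)->(2,4) | p4:escaped
Step 3: p0:(0,2)->(0,3)->EXIT | p1:escaped | p2:(2,3)->(1,3) | p3:(2,4)->(1,4) | p4:escaped
Step 4: p0:escaped | p1:escaped | p2:(1,3)->(0,3)->EXIT | p3:(1,4)->(0,4) | p4:escaped
Step 5: p0:escaped | p1:escaped | p2:escaped | p3:(0,4)->(0,3)->EXIT | p4:escaped

ESCAPED ESCAPED ESCAPED ESCAPED ESCAPED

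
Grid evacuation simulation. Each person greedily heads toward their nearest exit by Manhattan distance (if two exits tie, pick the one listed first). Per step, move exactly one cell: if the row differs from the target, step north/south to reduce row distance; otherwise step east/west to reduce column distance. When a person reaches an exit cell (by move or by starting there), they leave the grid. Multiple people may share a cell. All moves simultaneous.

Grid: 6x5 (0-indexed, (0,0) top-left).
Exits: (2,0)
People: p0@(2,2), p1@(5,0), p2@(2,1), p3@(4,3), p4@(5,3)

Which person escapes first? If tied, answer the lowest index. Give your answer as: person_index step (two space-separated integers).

Answer: 2 1

Derivation:
Step 1: p0:(2,2)->(2,1) | p1:(5,0)->(4,0) | p2:(2,1)->(2,0)->EXIT | p3:(4,3)->(3,3) | p4:(5,3)->(4,3)
Step 2: p0:(2,1)->(2,0)->EXIT | p1:(4,0)->(3,0) | p2:escaped | p3:(3,3)->(2,3) | p4:(4,3)->(3,3)
Step 3: p0:escaped | p1:(3,0)->(2,0)->EXIT | p2:escaped | p3:(2,3)->(2,2) | p4:(3,3)->(2,3)
Step 4: p0:escaped | p1:escaped | p2:escaped | p3:(2,2)->(2,1) | p4:(2,3)->(2,2)
Step 5: p0:escaped | p1:escaped | p2:escaped | p3:(2,1)->(2,0)->EXIT | p4:(2,2)->(2,1)
Step 6: p0:escaped | p1:escaped | p2:escaped | p3:escaped | p4:(2,1)->(2,0)->EXIT
Exit steps: [2, 3, 1, 5, 6]
First to escape: p2 at step 1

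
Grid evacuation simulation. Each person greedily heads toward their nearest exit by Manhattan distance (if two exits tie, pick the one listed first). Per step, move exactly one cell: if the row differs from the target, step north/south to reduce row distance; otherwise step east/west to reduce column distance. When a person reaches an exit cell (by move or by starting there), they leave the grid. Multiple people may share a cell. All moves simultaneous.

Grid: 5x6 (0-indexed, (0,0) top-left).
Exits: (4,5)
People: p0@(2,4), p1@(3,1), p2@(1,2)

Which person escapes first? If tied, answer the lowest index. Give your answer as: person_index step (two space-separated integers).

Step 1: p0:(2,4)->(3,4) | p1:(3,1)->(4,1) | p2:(1,2)->(2,2)
Step 2: p0:(3,4)->(4,4) | p1:(4,1)->(4,2) | p2:(2,2)->(3,2)
Step 3: p0:(4,4)->(4,5)->EXIT | p1:(4,2)->(4,3) | p2:(3,2)->(4,2)
Step 4: p0:escaped | p1:(4,3)->(4,4) | p2:(4,2)->(4,3)
Step 5: p0:escaped | p1:(4,4)->(4,5)->EXIT | p2:(4,3)->(4,4)
Step 6: p0:escaped | p1:escaped | p2:(4,4)->(4,5)->EXIT
Exit steps: [3, 5, 6]
First to escape: p0 at step 3

Answer: 0 3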